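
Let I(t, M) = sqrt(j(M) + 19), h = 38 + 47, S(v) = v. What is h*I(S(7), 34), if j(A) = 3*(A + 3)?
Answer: 85*sqrt(130) ≈ 969.15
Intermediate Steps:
j(A) = 9 + 3*A (j(A) = 3*(3 + A) = 9 + 3*A)
h = 85
I(t, M) = sqrt(28 + 3*M) (I(t, M) = sqrt((9 + 3*M) + 19) = sqrt(28 + 3*M))
h*I(S(7), 34) = 85*sqrt(28 + 3*34) = 85*sqrt(28 + 102) = 85*sqrt(130)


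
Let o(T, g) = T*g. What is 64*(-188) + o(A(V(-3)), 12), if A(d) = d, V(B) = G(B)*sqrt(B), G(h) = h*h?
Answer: -12032 + 108*I*sqrt(3) ≈ -12032.0 + 187.06*I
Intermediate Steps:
G(h) = h**2
V(B) = B**(5/2) (V(B) = B**2*sqrt(B) = B**(5/2))
64*(-188) + o(A(V(-3)), 12) = 64*(-188) + (-3)**(5/2)*12 = -12032 + (9*I*sqrt(3))*12 = -12032 + 108*I*sqrt(3)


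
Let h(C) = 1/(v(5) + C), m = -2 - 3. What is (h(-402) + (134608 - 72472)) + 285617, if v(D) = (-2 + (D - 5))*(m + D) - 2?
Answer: 140492211/404 ≈ 3.4775e+5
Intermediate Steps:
m = -5
v(D) = -2 + (-7 + D)*(-5 + D) (v(D) = (-2 + (D - 5))*(-5 + D) - 2 = (-2 + (-5 + D))*(-5 + D) - 2 = (-7 + D)*(-5 + D) - 2 = -2 + (-7 + D)*(-5 + D))
h(C) = 1/(-2 + C) (h(C) = 1/((33 + 5² - 12*5) + C) = 1/((33 + 25 - 60) + C) = 1/(-2 + C))
(h(-402) + (134608 - 72472)) + 285617 = (1/(-2 - 402) + (134608 - 72472)) + 285617 = (1/(-404) + 62136) + 285617 = (-1/404 + 62136) + 285617 = 25102943/404 + 285617 = 140492211/404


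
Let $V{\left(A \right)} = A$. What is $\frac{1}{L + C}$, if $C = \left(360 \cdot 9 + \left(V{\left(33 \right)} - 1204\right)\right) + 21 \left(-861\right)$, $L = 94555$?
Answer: $\frac{1}{78543} \approx 1.2732 \cdot 10^{-5}$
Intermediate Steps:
$C = -16012$ ($C = \left(360 \cdot 9 + \left(33 - 1204\right)\right) + 21 \left(-861\right) = \left(3240 - 1171\right) - 18081 = 2069 - 18081 = -16012$)
$\frac{1}{L + C} = \frac{1}{94555 - 16012} = \frac{1}{78543}$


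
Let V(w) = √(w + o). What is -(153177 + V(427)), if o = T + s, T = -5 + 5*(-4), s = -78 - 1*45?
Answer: -153177 - 3*√31 ≈ -1.5319e+5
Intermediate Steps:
s = -123 (s = -78 - 45 = -123)
T = -25 (T = -5 - 20 = -25)
o = -148 (o = -25 - 123 = -148)
V(w) = √(-148 + w) (V(w) = √(w - 148) = √(-148 + w))
-(153177 + V(427)) = -(153177 + √(-148 + 427)) = -(153177 + √279) = -(153177 + 3*√31) = -153177 - 3*√31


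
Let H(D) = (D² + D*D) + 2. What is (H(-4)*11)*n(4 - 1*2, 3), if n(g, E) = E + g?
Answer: 1870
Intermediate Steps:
H(D) = 2 + 2*D² (H(D) = (D² + D²) + 2 = 2*D² + 2 = 2 + 2*D²)
(H(-4)*11)*n(4 - 1*2, 3) = ((2 + 2*(-4)²)*11)*(3 + (4 - 1*2)) = ((2 + 2*16)*11)*(3 + (4 - 2)) = ((2 + 32)*11)*(3 + 2) = (34*11)*5 = 374*5 = 1870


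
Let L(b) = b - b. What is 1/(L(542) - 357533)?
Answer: -1/357533 ≈ -2.7969e-6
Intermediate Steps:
L(b) = 0
1/(L(542) - 357533) = 1/(0 - 357533) = 1/(-357533) = -1/357533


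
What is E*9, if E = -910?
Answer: -8190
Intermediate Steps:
E*9 = -910*9 = -8190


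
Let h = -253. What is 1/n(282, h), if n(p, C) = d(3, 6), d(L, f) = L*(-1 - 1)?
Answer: -1/6 ≈ -0.16667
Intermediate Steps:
d(L, f) = -2*L (d(L, f) = L*(-2) = -2*L)
n(p, C) = -6 (n(p, C) = -2*3 = -6)
1/n(282, h) = 1/(-6) = -1/6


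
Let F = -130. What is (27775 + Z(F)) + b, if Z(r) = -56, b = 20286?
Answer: 48005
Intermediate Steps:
(27775 + Z(F)) + b = (27775 - 56) + 20286 = 27719 + 20286 = 48005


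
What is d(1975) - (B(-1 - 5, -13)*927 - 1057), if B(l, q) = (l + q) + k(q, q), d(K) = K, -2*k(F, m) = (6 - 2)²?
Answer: 28061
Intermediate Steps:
k(F, m) = -8 (k(F, m) = -(6 - 2)²/2 = -½*4² = -½*16 = -8)
B(l, q) = -8 + l + q (B(l, q) = (l + q) - 8 = -8 + l + q)
d(1975) - (B(-1 - 5, -13)*927 - 1057) = 1975 - ((-8 + (-1 - 5) - 13)*927 - 1057) = 1975 - ((-8 - 6 - 13)*927 - 1057) = 1975 - (-27*927 - 1057) = 1975 - (-25029 - 1057) = 1975 - 1*(-26086) = 1975 + 26086 = 28061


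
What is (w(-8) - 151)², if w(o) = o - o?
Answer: 22801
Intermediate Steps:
w(o) = 0
(w(-8) - 151)² = (0 - 151)² = (-151)² = 22801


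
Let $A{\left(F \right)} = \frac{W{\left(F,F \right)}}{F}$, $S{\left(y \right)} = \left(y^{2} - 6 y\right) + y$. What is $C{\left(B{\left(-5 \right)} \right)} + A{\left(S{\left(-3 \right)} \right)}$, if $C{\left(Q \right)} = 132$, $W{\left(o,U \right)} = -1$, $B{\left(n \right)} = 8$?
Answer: $\frac{3167}{24} \approx 131.96$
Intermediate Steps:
$S{\left(y \right)} = y^{2} - 5 y$
$A{\left(F \right)} = - \frac{1}{F}$
$C{\left(B{\left(-5 \right)} \right)} + A{\left(S{\left(-3 \right)} \right)} = 132 - \frac{1}{\left(-3\right) \left(-5 - 3\right)} = 132 - \frac{1}{\left(-3\right) \left(-8\right)} = 132 - \frac{1}{24} = \frac{3167}{24}$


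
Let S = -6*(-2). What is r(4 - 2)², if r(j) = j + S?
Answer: 196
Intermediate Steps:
S = 12
r(j) = 12 + j (r(j) = j + 12 = 12 + j)
r(4 - 2)² = (12 + (4 - 2))² = (12 + 2)² = 14² = 196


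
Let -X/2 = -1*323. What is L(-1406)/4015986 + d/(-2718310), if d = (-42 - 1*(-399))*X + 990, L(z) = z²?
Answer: 1110875629432/2729173725915 ≈ 0.40704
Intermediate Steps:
X = 646 (X = -(-2)*323 = -2*(-323) = 646)
d = 231612 (d = (-42 - 1*(-399))*646 + 990 = (-42 + 399)*646 + 990 = 357*646 + 990 = 230622 + 990 = 231612)
L(-1406)/4015986 + d/(-2718310) = (-1406)²/4015986 + 231612/(-2718310) = 1976836*(1/4015986) + 231612*(-1/2718310) = 988418/2007993 - 115806/1359155 = 1110875629432/2729173725915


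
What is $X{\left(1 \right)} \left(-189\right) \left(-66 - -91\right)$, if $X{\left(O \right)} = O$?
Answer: $-4725$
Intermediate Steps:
$X{\left(1 \right)} \left(-189\right) \left(-66 - -91\right) = 1 \left(-189\right) \left(-66 - -91\right) = - 189 \left(-66 + 91\right) = \left(-189\right) 25 = -4725$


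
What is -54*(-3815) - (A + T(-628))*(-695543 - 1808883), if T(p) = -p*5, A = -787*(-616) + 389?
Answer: 1222964014756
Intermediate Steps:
A = 485181 (A = 484792 + 389 = 485181)
T(p) = -5*p
-54*(-3815) - (A + T(-628))*(-695543 - 1808883) = -54*(-3815) - (485181 - 5*(-628))*(-695543 - 1808883) = 206010 - (485181 + 3140)*(-2504426) = 206010 - 488321*(-2504426) = 206010 - 1*(-1222963808746) = 206010 + 1222963808746 = 1222964014756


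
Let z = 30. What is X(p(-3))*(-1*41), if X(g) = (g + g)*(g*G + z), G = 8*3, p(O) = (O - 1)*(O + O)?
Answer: -1192608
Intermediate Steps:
p(O) = 2*O*(-1 + O) (p(O) = (-1 + O)*(2*O) = 2*O*(-1 + O))
G = 24
X(g) = 2*g*(30 + 24*g) (X(g) = (g + g)*(g*24 + 30) = (2*g)*(24*g + 30) = (2*g)*(30 + 24*g) = 2*g*(30 + 24*g))
X(p(-3))*(-1*41) = (12*(2*(-3)*(-1 - 3))*(5 + 4*(2*(-3)*(-1 - 3))))*(-1*41) = (12*(2*(-3)*(-4))*(5 + 4*(2*(-3)*(-4))))*(-41) = (12*24*(5 + 4*24))*(-41) = (12*24*(5 + 96))*(-41) = (12*24*101)*(-41) = 29088*(-41) = -1192608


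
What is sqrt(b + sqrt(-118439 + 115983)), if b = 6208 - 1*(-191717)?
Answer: sqrt(197925 + 2*I*sqrt(614)) ≈ 444.89 + 0.056*I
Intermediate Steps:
b = 197925 (b = 6208 + 191717 = 197925)
sqrt(b + sqrt(-118439 + 115983)) = sqrt(197925 + sqrt(-118439 + 115983)) = sqrt(197925 + sqrt(-2456)) = sqrt(197925 + 2*I*sqrt(614))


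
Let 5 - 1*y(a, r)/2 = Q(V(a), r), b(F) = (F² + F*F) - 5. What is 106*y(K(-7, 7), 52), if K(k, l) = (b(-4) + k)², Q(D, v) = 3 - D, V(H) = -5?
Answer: -636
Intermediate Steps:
b(F) = -5 + 2*F² (b(F) = (F² + F²) - 5 = 2*F² - 5 = -5 + 2*F²)
K(k, l) = (27 + k)² (K(k, l) = ((-5 + 2*(-4)²) + k)² = ((-5 + 2*16) + k)² = ((-5 + 32) + k)² = (27 + k)²)
y(a, r) = -6 (y(a, r) = 10 - 2*(3 - 1*(-5)) = 10 - 2*(3 + 5) = 10 - 2*8 = 10 - 16 = -6)
106*y(K(-7, 7), 52) = 106*(-6) = -636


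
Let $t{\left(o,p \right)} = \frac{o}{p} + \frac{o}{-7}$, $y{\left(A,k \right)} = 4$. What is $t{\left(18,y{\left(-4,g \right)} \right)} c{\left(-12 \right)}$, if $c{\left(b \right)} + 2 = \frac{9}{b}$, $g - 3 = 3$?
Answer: $- \frac{297}{56} \approx -5.3036$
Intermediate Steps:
$g = 6$ ($g = 3 + 3 = 6$)
$c{\left(b \right)} = -2 + \frac{9}{b}$
$t{\left(o,p \right)} = - \frac{o}{7} + \frac{o}{p}$ ($t{\left(o,p \right)} = \frac{o}{p} + o \left(- \frac{1}{7}\right) = \frac{o}{p} - \frac{o}{7} = - \frac{o}{7} + \frac{o}{p}$)
$t{\left(18,y{\left(-4,g \right)} \right)} c{\left(-12 \right)} = \left(\left(- \frac{1}{7}\right) 18 + \frac{18}{4}\right) \left(-2 + \frac{9}{-12}\right) = \left(- \frac{18}{7} + 18 \cdot \frac{1}{4}\right) \left(-2 + 9 \left(- \frac{1}{12}\right)\right) = \left(- \frac{18}{7} + \frac{9}{2}\right) \left(-2 - \frac{3}{4}\right) = \frac{27}{14} \left(- \frac{11}{4}\right) = - \frac{297}{56}$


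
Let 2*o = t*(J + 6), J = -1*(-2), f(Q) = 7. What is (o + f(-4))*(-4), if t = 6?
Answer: -124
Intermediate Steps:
J = 2
o = 24 (o = (6*(2 + 6))/2 = (6*8)/2 = (1/2)*48 = 24)
(o + f(-4))*(-4) = (24 + 7)*(-4) = 31*(-4) = -124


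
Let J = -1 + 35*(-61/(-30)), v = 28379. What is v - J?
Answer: 169853/6 ≈ 28309.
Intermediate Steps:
J = 421/6 (J = -1 + 35*(-61*(-1/30)) = -1 + 35*(61/30) = -1 + 427/6 = 421/6 ≈ 70.167)
v - J = 28379 - 1*421/6 = 28379 - 421/6 = 169853/6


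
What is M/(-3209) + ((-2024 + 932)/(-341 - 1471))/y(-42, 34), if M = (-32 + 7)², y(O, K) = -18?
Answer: -1990769/8722062 ≈ -0.22825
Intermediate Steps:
M = 625 (M = (-25)² = 625)
M/(-3209) + ((-2024 + 932)/(-341 - 1471))/y(-42, 34) = 625/(-3209) + ((-2024 + 932)/(-341 - 1471))/(-18) = 625*(-1/3209) - 1092/(-1812)*(-1/18) = -625/3209 - 1092*(-1/1812)*(-1/18) = -625/3209 + (91/151)*(-1/18) = -625/3209 - 91/2718 = -1990769/8722062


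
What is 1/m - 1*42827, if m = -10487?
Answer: -449126750/10487 ≈ -42827.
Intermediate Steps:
1/m - 1*42827 = 1/(-10487) - 1*42827 = -1/10487 - 42827 = -449126750/10487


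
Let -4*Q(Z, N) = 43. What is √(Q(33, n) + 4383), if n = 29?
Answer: √17489/2 ≈ 66.123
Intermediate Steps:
Q(Z, N) = -43/4 (Q(Z, N) = -¼*43 = -43/4)
√(Q(33, n) + 4383) = √(-43/4 + 4383) = √(17489/4) = √17489/2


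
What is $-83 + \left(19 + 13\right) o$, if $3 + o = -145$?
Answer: $-4819$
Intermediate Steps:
$o = -148$ ($o = -3 - 145 = -148$)
$-83 + \left(19 + 13\right) o = -83 + \left(19 + 13\right) \left(-148\right) = -83 + 32 \left(-148\right) = -83 - 4736 = -4819$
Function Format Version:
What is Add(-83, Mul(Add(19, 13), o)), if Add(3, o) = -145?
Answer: -4819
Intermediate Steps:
o = -148 (o = Add(-3, -145) = -148)
Add(-83, Mul(Add(19, 13), o)) = Add(-83, Mul(Add(19, 13), -148)) = Add(-83, Mul(32, -148)) = Add(-83, -4736) = -4819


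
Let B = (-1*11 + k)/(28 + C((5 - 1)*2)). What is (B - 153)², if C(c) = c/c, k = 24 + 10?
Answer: 19483396/841 ≈ 23167.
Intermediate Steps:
k = 34
C(c) = 1
B = 23/29 (B = (-1*11 + 34)/(28 + 1) = (-11 + 34)/29 = 23*(1/29) = 23/29 ≈ 0.79310)
(B - 153)² = (23/29 - 153)² = (-4414/29)² = 19483396/841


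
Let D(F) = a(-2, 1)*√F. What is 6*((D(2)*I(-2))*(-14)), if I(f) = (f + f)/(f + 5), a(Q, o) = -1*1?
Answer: -112*√2 ≈ -158.39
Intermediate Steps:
a(Q, o) = -1
D(F) = -√F
I(f) = 2*f/(5 + f) (I(f) = (2*f)/(5 + f) = 2*f/(5 + f))
6*((D(2)*I(-2))*(-14)) = 6*(((-√2)*(2*(-2)/(5 - 2)))*(-14)) = 6*(((-√2)*(2*(-2)/3))*(-14)) = 6*(((-√2)*(2*(-2)*(⅓)))*(-14)) = 6*((-√2*(-4/3))*(-14)) = 6*((4*√2/3)*(-14)) = 6*(-56*√2/3) = -112*√2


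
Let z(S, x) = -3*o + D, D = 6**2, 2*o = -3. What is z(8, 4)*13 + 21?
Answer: 1095/2 ≈ 547.50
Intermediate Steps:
o = -3/2 (o = (1/2)*(-3) = -3/2 ≈ -1.5000)
D = 36
z(S, x) = 81/2 (z(S, x) = -3*(-3/2) + 36 = 9/2 + 36 = 81/2)
z(8, 4)*13 + 21 = (81/2)*13 + 21 = 1053/2 + 21 = 1095/2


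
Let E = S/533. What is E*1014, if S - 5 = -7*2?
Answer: -702/41 ≈ -17.122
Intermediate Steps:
S = -9 (S = 5 - 7*2 = 5 - 14 = -9)
E = -9/533 ≈ -0.016886
E*1014 = -9/533*1014 = -702/41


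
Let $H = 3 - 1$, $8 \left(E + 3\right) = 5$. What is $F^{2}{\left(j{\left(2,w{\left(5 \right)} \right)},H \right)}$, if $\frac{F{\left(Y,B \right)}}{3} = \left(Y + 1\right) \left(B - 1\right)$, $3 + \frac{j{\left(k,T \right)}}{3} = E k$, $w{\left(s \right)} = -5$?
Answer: $\frac{71289}{16} \approx 4455.6$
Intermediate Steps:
$E = - \frac{19}{8}$ ($E = -3 + \frac{1}{8} \cdot 5 = -3 + \frac{5}{8} = - \frac{19}{8} \approx -2.375$)
$H = 2$ ($H = 3 - 1 = 2$)
$j{\left(k,T \right)} = -9 - \frac{57 k}{8}$ ($j{\left(k,T \right)} = -9 + 3 \left(- \frac{19 k}{8}\right) = -9 - \frac{57 k}{8}$)
$F{\left(Y,B \right)} = 3 \left(1 + Y\right) \left(-1 + B\right)$ ($F{\left(Y,B \right)} = 3 \left(Y + 1\right) \left(B - 1\right) = 3 \left(1 + Y\right) \left(-1 + B\right)$)
$F^{2}{\left(j{\left(2,w{\left(5 \right)} \right)},H \right)} = \left(-3 - 3 \left(-9 - \frac{57}{4}\right) + 3 \cdot 2 + 3 \cdot 2 \left(-9 - \frac{57}{4}\right)\right)^{2} = \left(-3 - 3 \left(-9 - \frac{57}{4}\right) + 6 + 3 \cdot 2 \left(-9 - \frac{57}{4}\right)\right)^{2} = \left(-3 - - \frac{279}{4} + 6 + 3 \cdot 2 \left(- \frac{93}{4}\right)\right)^{2} = \left(-3 + \frac{279}{4} + 6 - \frac{279}{2}\right)^{2} = \left(- \frac{267}{4}\right)^{2} = \frac{71289}{16}$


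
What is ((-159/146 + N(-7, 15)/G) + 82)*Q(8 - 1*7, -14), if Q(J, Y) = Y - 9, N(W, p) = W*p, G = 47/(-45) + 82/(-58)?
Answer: -665870171/234184 ≈ -2843.4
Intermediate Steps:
G = -3208/1305 (G = 47*(-1/45) + 82*(-1/58) = -47/45 - 41/29 = -3208/1305 ≈ -2.4582)
Q(J, Y) = -9 + Y
((-159/146 + N(-7, 15)/G) + 82)*Q(8 - 1*7, -14) = ((-159/146 + (-7*15)/(-3208/1305)) + 82)*(-9 - 14) = ((-159*1/146 - 105*(-1305/3208)) + 82)*(-23) = ((-159/146 + 137025/3208) + 82)*(-23) = (9747789/234184 + 82)*(-23) = (28950877/234184)*(-23) = -665870171/234184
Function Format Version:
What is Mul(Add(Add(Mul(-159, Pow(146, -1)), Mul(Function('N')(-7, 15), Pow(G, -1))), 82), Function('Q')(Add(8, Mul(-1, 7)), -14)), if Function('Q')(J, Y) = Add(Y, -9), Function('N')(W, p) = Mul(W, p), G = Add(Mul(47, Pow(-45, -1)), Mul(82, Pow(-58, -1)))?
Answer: Rational(-665870171, 234184) ≈ -2843.4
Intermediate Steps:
G = Rational(-3208, 1305) (G = Add(Mul(47, Rational(-1, 45)), Mul(82, Rational(-1, 58))) = Add(Rational(-47, 45), Rational(-41, 29)) = Rational(-3208, 1305) ≈ -2.4582)
Function('Q')(J, Y) = Add(-9, Y)
Mul(Add(Add(Mul(-159, Pow(146, -1)), Mul(Function('N')(-7, 15), Pow(G, -1))), 82), Function('Q')(Add(8, Mul(-1, 7)), -14)) = Mul(Add(Add(Mul(-159, Pow(146, -1)), Mul(Mul(-7, 15), Pow(Rational(-3208, 1305), -1))), 82), Add(-9, -14)) = Mul(Add(Add(Mul(-159, Rational(1, 146)), Mul(-105, Rational(-1305, 3208))), 82), -23) = Mul(Add(Add(Rational(-159, 146), Rational(137025, 3208)), 82), -23) = Mul(Add(Rational(9747789, 234184), 82), -23) = Mul(Rational(28950877, 234184), -23) = Rational(-665870171, 234184)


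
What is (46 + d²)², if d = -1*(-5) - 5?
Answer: 2116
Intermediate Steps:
d = 0 (d = 5 - 5 = 0)
(46 + d²)² = (46 + 0²)² = (46 + 0)² = 46² = 2116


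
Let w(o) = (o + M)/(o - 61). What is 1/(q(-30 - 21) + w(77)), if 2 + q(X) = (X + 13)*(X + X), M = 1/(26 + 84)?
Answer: 1760/6826711 ≈ 0.00025781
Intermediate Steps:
M = 1/110 ≈ 0.0090909
w(o) = (1/110 + o)/(-61 + o) (w(o) = (o + 1/110)/(o - 61) = (1/110 + o)/(-61 + o))
q(X) = -2 + 2*X*(13 + X) (q(X) = -2 + (X + 13)*(X + X) = -2 + (13 + X)*(2*X) = -2 + 2*X*(13 + X))
1/(q(-30 - 21) + w(77)) = 1/((-2 + 2*(-30 - 21)² + 26*(-30 - 21)) + (1/110 + 77)/(-61 + 77)) = 1/((-2 + 2*(-51)² + 26*(-51)) + (8471/110)/16) = 1/((-2 + 2*2601 - 1326) + (1/16)*(8471/110)) = 1/((-2 + 5202 - 1326) + 8471/1760) = 1/(3874 + 8471/1760) = 1/(6826711/1760) = 1760/6826711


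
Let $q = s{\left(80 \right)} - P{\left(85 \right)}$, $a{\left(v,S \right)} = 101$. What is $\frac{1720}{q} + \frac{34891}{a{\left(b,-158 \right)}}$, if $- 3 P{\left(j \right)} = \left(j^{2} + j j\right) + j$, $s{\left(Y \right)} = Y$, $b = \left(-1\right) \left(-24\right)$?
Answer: $\frac{34402379}{99485} \approx 345.8$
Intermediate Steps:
$b = 24$
$P{\left(j \right)} = - \frac{2 j^{2}}{3} - \frac{j}{3}$ ($P{\left(j \right)} = - \frac{\left(j^{2} + j j\right) + j}{3} = - \frac{\left(j^{2} + j^{2}\right) + j}{3} = - \frac{2 j^{2} + j}{3} = - \frac{j + 2 j^{2}}{3} = - \frac{2 j^{2}}{3} - \frac{j}{3}$)
$q = 4925$ ($q = 80 - \left(- \frac{1}{3}\right) 85 \left(1 + 2 \cdot 85\right) = 80 - \left(- \frac{1}{3}\right) 85 \left(1 + 170\right) = 80 - \left(- \frac{1}{3}\right) 85 \cdot 171 = 80 - -4845 = 80 + 4845 = 4925$)
$\frac{1720}{q} + \frac{34891}{a{\left(b,-158 \right)}} = \frac{1720}{4925} + \frac{34891}{101} = 1720 \cdot \frac{1}{4925} + 34891 \cdot \frac{1}{101} = \frac{344}{985} + \frac{34891}{101} = \frac{34402379}{99485}$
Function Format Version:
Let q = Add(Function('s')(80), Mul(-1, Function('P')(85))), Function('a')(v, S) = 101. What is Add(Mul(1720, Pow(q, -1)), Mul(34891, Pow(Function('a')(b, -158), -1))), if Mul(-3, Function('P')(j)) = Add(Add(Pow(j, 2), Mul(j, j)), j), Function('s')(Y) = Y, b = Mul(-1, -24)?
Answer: Rational(34402379, 99485) ≈ 345.80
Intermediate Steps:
b = 24
Function('P')(j) = Add(Mul(Rational(-2, 3), Pow(j, 2)), Mul(Rational(-1, 3), j)) (Function('P')(j) = Mul(Rational(-1, 3), Add(Add(Pow(j, 2), Mul(j, j)), j)) = Mul(Rational(-1, 3), Add(Add(Pow(j, 2), Pow(j, 2)), j)) = Mul(Rational(-1, 3), Add(Mul(2, Pow(j, 2)), j)) = Mul(Rational(-1, 3), Add(j, Mul(2, Pow(j, 2)))) = Add(Mul(Rational(-2, 3), Pow(j, 2)), Mul(Rational(-1, 3), j)))
q = 4925 (q = Add(80, Mul(-1, Mul(Rational(-1, 3), 85, Add(1, Mul(2, 85))))) = Add(80, Mul(-1, Mul(Rational(-1, 3), 85, Add(1, 170)))) = Add(80, Mul(-1, Mul(Rational(-1, 3), 85, 171))) = Add(80, Mul(-1, -4845)) = Add(80, 4845) = 4925)
Add(Mul(1720, Pow(q, -1)), Mul(34891, Pow(Function('a')(b, -158), -1))) = Add(Mul(1720, Pow(4925, -1)), Mul(34891, Pow(101, -1))) = Add(Mul(1720, Rational(1, 4925)), Mul(34891, Rational(1, 101))) = Add(Rational(344, 985), Rational(34891, 101)) = Rational(34402379, 99485)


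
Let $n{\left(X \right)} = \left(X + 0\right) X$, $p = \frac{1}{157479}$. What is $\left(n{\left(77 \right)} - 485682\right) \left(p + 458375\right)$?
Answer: $- \frac{34630700024633378}{157479} \approx -2.1991 \cdot 10^{11}$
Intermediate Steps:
$p = \frac{1}{157479} \approx 6.3501 \cdot 10^{-6}$
$n{\left(X \right)} = X^{2}$ ($n{\left(X \right)} = X X = X^{2}$)
$\left(n{\left(77 \right)} - 485682\right) \left(p + 458375\right) = \left(77^{2} - 485682\right) \left(\frac{1}{157479} + 458375\right) = \left(5929 - 485682\right) \frac{72184436626}{157479} = \left(-479753\right) \frac{72184436626}{157479} = - \frac{34630700024633378}{157479}$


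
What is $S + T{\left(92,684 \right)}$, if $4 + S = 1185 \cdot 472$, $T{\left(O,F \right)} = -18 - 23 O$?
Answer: $557182$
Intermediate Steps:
$S = 559316$ ($S = -4 + 1185 \cdot 472 = -4 + 559320 = 559316$)
$S + T{\left(92,684 \right)} = 559316 - 2134 = 557182$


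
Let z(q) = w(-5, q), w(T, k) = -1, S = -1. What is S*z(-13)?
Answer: 1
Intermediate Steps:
z(q) = -1
S*z(-13) = -1*(-1) = 1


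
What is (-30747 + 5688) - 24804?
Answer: -49863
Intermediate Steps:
(-30747 + 5688) - 24804 = -25059 - 24804 = -49863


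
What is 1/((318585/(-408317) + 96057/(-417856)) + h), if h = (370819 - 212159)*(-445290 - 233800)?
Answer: -170617708352/18383105925917115188629 ≈ -9.2812e-12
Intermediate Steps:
h = -107744419400 (h = 158660*(-679090) = -107744419400)
1/((318585/(-408317) + 96057/(-417856)) + h) = 1/((318585/(-408317) + 96057/(-417856)) - 107744419400) = 1/((318585*(-1/408317) + 96057*(-1/417856)) - 107744419400) = 1/((-318585/408317 - 96057/417856) - 107744419400) = 1/(-172344359829/170617708352 - 107744419400) = 1/(-18383105925917115188629/170617708352) = -170617708352/18383105925917115188629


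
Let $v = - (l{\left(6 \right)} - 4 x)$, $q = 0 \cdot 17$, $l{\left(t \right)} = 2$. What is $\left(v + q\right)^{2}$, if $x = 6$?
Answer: $484$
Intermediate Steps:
$q = 0$
$v = 22$ ($v = - (2 - 24) = \left(-1\right) \left(-22\right) = 22$)
$\left(v + q\right)^{2} = \left(22 + 0\right)^{2} = 22^{2} = 484$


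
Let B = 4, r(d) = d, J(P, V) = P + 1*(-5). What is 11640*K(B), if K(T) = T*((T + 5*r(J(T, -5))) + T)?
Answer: 139680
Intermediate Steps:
J(P, V) = -5 + P (J(P, V) = P - 5 = -5 + P)
K(T) = T*(-25 + 7*T) (K(T) = T*((T + 5*(-5 + T)) + T) = T*((T + (-25 + 5*T)) + T) = T*((-25 + 6*T) + T) = T*(-25 + 7*T))
11640*K(B) = 11640*(4*(-25 + 7*4)) = 11640*(4*(-25 + 28)) = 11640*(4*3) = 11640*12 = 139680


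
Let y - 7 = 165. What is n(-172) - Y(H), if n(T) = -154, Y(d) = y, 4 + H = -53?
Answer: -326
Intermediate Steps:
y = 172 (y = 7 + 165 = 172)
H = -57 (H = -4 - 53 = -57)
Y(d) = 172
n(-172) - Y(H) = -154 - 1*172 = -154 - 172 = -326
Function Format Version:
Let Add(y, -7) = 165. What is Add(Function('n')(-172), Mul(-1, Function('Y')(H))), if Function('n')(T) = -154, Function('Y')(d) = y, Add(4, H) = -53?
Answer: -326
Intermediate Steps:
y = 172 (y = Add(7, 165) = 172)
H = -57 (H = Add(-4, -53) = -57)
Function('Y')(d) = 172
Add(Function('n')(-172), Mul(-1, Function('Y')(H))) = Add(-154, Mul(-1, 172)) = Add(-154, -172) = -326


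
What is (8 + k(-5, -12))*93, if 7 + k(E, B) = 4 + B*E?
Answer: 6045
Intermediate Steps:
k(E, B) = -3 + B*E (k(E, B) = -7 + (4 + B*E) = -3 + B*E)
(8 + k(-5, -12))*93 = (8 + (-3 - 12*(-5)))*93 = (8 + (-3 + 60))*93 = (8 + 57)*93 = 65*93 = 6045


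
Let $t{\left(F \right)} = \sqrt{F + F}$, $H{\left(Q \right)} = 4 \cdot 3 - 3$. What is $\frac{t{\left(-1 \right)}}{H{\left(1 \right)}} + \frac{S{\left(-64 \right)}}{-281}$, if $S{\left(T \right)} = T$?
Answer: $\frac{64}{281} + \frac{i \sqrt{2}}{9} \approx 0.22776 + 0.15713 i$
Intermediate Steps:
$H{\left(Q \right)} = 9$ ($H{\left(Q \right)} = 12 - 3 = 9$)
$t{\left(F \right)} = \sqrt{2} \sqrt{F}$ ($t{\left(F \right)} = \sqrt{2 F} = \sqrt{2} \sqrt{F}$)
$\frac{t{\left(-1 \right)}}{H{\left(1 \right)}} + \frac{S{\left(-64 \right)}}{-281} = \frac{\sqrt{2} \sqrt{-1}}{9} - \frac{64}{-281} = \sqrt{2} i \frac{1}{9} - - \frac{64}{281} = i \sqrt{2} \cdot \frac{1}{9} + \frac{64}{281} = \frac{i \sqrt{2}}{9} + \frac{64}{281} = \frac{64}{281} + \frac{i \sqrt{2}}{9}$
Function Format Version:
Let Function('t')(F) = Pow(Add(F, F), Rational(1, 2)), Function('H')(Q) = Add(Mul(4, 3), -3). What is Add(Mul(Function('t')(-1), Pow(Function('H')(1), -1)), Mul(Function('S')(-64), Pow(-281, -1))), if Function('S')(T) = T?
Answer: Add(Rational(64, 281), Mul(Rational(1, 9), I, Pow(2, Rational(1, 2)))) ≈ Add(0.22776, Mul(0.15713, I))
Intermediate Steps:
Function('H')(Q) = 9 (Function('H')(Q) = Add(12, -3) = 9)
Function('t')(F) = Mul(Pow(2, Rational(1, 2)), Pow(F, Rational(1, 2))) (Function('t')(F) = Pow(Mul(2, F), Rational(1, 2)) = Mul(Pow(2, Rational(1, 2)), Pow(F, Rational(1, 2))))
Add(Mul(Function('t')(-1), Pow(Function('H')(1), -1)), Mul(Function('S')(-64), Pow(-281, -1))) = Add(Mul(Mul(Pow(2, Rational(1, 2)), Pow(-1, Rational(1, 2))), Pow(9, -1)), Mul(-64, Pow(-281, -1))) = Add(Mul(Mul(Pow(2, Rational(1, 2)), I), Rational(1, 9)), Mul(-64, Rational(-1, 281))) = Add(Mul(Mul(I, Pow(2, Rational(1, 2))), Rational(1, 9)), Rational(64, 281)) = Add(Mul(Rational(1, 9), I, Pow(2, Rational(1, 2))), Rational(64, 281)) = Add(Rational(64, 281), Mul(Rational(1, 9), I, Pow(2, Rational(1, 2))))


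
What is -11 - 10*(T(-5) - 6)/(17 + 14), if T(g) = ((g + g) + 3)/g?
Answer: -295/31 ≈ -9.5161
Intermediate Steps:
T(g) = (3 + 2*g)/g (T(g) = (2*g + 3)/g = (3 + 2*g)/g)
-11 - 10*(T(-5) - 6)/(17 + 14) = -11 - 10*((2 + 3/(-5)) - 6)/(17 + 14) = -11 - 10*((2 + 3*(-⅕)) - 6)/31 = -11 - 10*((2 - ⅗) - 6)/31 = -11 - 10*(7/5 - 6)/31 = -11 - (-46)/31 = -11 - 10*(-23/155) = -11 + 46/31 = -295/31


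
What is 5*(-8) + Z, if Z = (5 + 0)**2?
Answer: -15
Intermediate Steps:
Z = 25 (Z = 5**2 = 25)
5*(-8) + Z = 5*(-8) + 25 = -40 + 25 = -15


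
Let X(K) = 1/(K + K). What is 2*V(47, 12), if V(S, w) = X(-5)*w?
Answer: -12/5 ≈ -2.4000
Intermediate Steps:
X(K) = 1/(2*K)
V(S, w) = -w/10 (V(S, w) = ((1/2)/(-5))*w = ((1/2)*(-1/5))*w = -w/10)
2*V(47, 12) = 2*(-1/10*12) = 2*(-6/5) = -12/5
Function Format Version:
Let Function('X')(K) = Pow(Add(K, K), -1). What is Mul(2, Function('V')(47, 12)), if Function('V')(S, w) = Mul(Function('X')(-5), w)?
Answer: Rational(-12, 5) ≈ -2.4000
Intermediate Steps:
Function('X')(K) = Mul(Rational(1, 2), Pow(K, -1)) (Function('X')(K) = Pow(Mul(2, K), -1) = Mul(Rational(1, 2), Pow(K, -1)))
Function('V')(S, w) = Mul(Rational(-1, 10), w) (Function('V')(S, w) = Mul(Mul(Rational(1, 2), Pow(-5, -1)), w) = Mul(Mul(Rational(1, 2), Rational(-1, 5)), w) = Mul(Rational(-1, 10), w))
Mul(2, Function('V')(47, 12)) = Mul(2, Mul(Rational(-1, 10), 12)) = Mul(2, Rational(-6, 5)) = Rational(-12, 5)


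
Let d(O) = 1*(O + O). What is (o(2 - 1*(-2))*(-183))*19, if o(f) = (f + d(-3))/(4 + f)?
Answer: 3477/4 ≈ 869.25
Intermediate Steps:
d(O) = 2*O (d(O) = 1*(2*O) = 2*O)
o(f) = (-6 + f)/(4 + f) (o(f) = (f + 2*(-3))/(4 + f) = (f - 6)/(4 + f) = (-6 + f)/(4 + f))
(o(2 - 1*(-2))*(-183))*19 = (((-6 + (2 - 1*(-2)))/(4 + (2 - 1*(-2))))*(-183))*19 = (((-6 + (2 + 2))/(4 + (2 + 2)))*(-183))*19 = (((-6 + 4)/(4 + 4))*(-183))*19 = ((-2/8)*(-183))*19 = (((⅛)*(-2))*(-183))*19 = -¼*(-183)*19 = (183/4)*19 = 3477/4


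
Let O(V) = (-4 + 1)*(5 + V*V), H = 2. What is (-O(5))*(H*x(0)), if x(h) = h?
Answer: 0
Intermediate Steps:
O(V) = -15 - 3*V**2 (O(V) = -3*(5 + V**2) = -15 - 3*V**2)
(-O(5))*(H*x(0)) = (-(-15 - 3*5**2))*(2*0) = -(-15 - 3*25)*0 = -(-15 - 75)*0 = -1*(-90)*0 = 90*0 = 0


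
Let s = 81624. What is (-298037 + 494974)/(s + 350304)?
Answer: 196937/431928 ≈ 0.45595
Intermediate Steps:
(-298037 + 494974)/(s + 350304) = (-298037 + 494974)/(81624 + 350304) = 196937/431928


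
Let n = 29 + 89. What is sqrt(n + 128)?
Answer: sqrt(246) ≈ 15.684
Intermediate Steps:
n = 118
sqrt(n + 128) = sqrt(118 + 128) = sqrt(246)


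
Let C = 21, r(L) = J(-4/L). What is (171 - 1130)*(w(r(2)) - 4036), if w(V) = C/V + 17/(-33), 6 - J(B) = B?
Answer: 1021284173/264 ≈ 3.8685e+6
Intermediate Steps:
J(B) = 6 - B
r(L) = 6 + 4/L (r(L) = 6 - (-4)/L = 6 + 4/L)
w(V) = -17/33 + 21/V (w(V) = 21/V + 17/(-33) = 21/V + 17*(-1/33) = 21/V - 17/33 = -17/33 + 21/V)
(171 - 1130)*(w(r(2)) - 4036) = (171 - 1130)*((-17/33 + 21/(6 + 4/2)) - 4036) = -959*((-17/33 + 21/(6 + 4*(½))) - 4036) = -959*((-17/33 + 21/(6 + 2)) - 4036) = -959*((-17/33 + 21/8) - 4036) = -959*(557/264 - 4036) = -959*(-1064947/264) = 1021284173/264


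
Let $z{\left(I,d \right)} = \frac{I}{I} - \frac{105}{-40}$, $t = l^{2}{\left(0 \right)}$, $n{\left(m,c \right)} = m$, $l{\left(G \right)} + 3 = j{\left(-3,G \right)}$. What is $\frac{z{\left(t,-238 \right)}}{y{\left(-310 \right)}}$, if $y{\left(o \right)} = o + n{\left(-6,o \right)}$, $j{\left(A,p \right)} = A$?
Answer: $- \frac{29}{2528} \approx -0.011472$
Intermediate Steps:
$l{\left(G \right)} = -6$ ($l{\left(G \right)} = -3 - 3 = -6$)
$t = 36$ ($t = \left(-6\right)^{2} = 36$)
$z{\left(I,d \right)} = \frac{29}{8}$ ($z{\left(I,d \right)} = 1 - - \frac{21}{8} = 1 + \frac{21}{8} = \frac{29}{8}$)
$y{\left(o \right)} = -6 + o$ ($y{\left(o \right)} = o - 6 = -6 + o$)
$\frac{z{\left(t,-238 \right)}}{y{\left(-310 \right)}} = \frac{29}{8 \left(-6 - 310\right)} = \frac{29}{8 \left(-316\right)} = \frac{29}{8} \left(- \frac{1}{316}\right) = - \frac{29}{2528}$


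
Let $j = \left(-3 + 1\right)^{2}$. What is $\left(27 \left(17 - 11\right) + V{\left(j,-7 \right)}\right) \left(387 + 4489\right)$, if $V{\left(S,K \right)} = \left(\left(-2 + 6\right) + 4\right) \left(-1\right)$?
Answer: $750904$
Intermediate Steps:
$j = 4$ ($j = \left(-2\right)^{2} = 4$)
$V{\left(S,K \right)} = -8$ ($V{\left(S,K \right)} = \left(4 + 4\right) \left(-1\right) = 8 \left(-1\right) = -8$)
$\left(27 \left(17 - 11\right) + V{\left(j,-7 \right)}\right) \left(387 + 4489\right) = \left(27 \left(17 - 11\right) - 8\right) \left(387 + 4489\right) = \left(27 \cdot 6 - 8\right) 4876 = \left(162 - 8\right) 4876 = 154 \cdot 4876 = 750904$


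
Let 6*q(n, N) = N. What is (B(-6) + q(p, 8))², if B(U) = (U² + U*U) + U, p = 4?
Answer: 40804/9 ≈ 4533.8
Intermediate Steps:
q(n, N) = N/6
B(U) = U + 2*U² (B(U) = (U² + U²) + U = 2*U² + U = U + 2*U²)
(B(-6) + q(p, 8))² = (-6*(1 + 2*(-6)) + (⅙)*8)² = (-6*(1 - 12) + 4/3)² = (-6*(-11) + 4/3)² = (66 + 4/3)² = (202/3)² = 40804/9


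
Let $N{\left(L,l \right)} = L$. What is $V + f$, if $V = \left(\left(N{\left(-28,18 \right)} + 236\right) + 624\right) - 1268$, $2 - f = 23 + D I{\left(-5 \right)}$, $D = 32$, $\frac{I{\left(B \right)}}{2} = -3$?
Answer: $-265$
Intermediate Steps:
$I{\left(B \right)} = -6$ ($I{\left(B \right)} = 2 \left(-3\right) = -6$)
$f = 171$ ($f = 2 - \left(23 + 32 \left(-6\right)\right) = 2 - \left(23 - 192\right) = 2 - -169 = 2 + 169 = 171$)
$V = -436$ ($V = \left(\left(-28 + 236\right) + 624\right) - 1268 = \left(208 + 624\right) - 1268 = 832 - 1268 = -436$)
$V + f = -436 + 171 = -265$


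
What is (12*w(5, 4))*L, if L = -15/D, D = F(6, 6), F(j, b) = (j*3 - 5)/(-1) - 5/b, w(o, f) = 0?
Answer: 0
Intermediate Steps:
F(j, b) = 5 - 5/b - 3*j (F(j, b) = (3*j - 5)*(-1) - 5/b = (-5 + 3*j)*(-1) - 5/b = (5 - 3*j) - 5/b = 5 - 5/b - 3*j)
D = -83/6 (D = 5 - 5/6 - 3*6 = 5 - 5*⅙ - 18 = 5 - ⅚ - 18 = -83/6 ≈ -13.833)
L = 90/83 (L = -15/(-83/6) = -15*(-6/83) = 90/83 ≈ 1.0843)
(12*w(5, 4))*L = (12*0)*(90/83) = 0*(90/83) = 0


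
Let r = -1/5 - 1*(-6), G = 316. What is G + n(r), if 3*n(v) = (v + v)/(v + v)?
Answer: 949/3 ≈ 316.33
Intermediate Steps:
r = 29/5 (r = -1*⅕ + 6 = -⅕ + 6 = 29/5 ≈ 5.8000)
n(v) = ⅓ (n(v) = ((v + v)/(v + v))/3 = ((2*v)/((2*v)))/3 = ((2*v)*(1/(2*v)))/3 = (⅓)*1 = ⅓)
G + n(r) = 316 + ⅓ = 949/3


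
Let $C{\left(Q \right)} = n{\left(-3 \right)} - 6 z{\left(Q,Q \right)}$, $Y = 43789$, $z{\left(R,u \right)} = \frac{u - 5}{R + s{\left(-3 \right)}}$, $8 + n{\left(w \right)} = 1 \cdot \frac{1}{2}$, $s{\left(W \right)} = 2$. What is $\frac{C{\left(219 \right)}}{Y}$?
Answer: $- \frac{5883}{19354738} \approx -0.00030396$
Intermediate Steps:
$n{\left(w \right)} = - \frac{15}{2}$ ($n{\left(w \right)} = -8 + 1 \cdot \frac{1}{2} = -8 + \frac{1}{2} = - \frac{15}{2}$)
$z{\left(R,u \right)} = \frac{-5 + u}{2 + R}$ ($z{\left(R,u \right)} = \frac{u - 5}{R + 2} = \frac{-5 + u}{2 + R}$)
$C{\left(Q \right)} = - \frac{15}{2} - \frac{6 \left(-5 + Q\right)}{2 + Q}$ ($C{\left(Q \right)} = - \frac{15}{2} - 6 \frac{-5 + Q}{2 + Q} = - \frac{15}{2} - \frac{6 \left(-5 + Q\right)}{2 + Q}$)
$\frac{C{\left(219 \right)}}{Y} = \frac{\frac{3}{2} \frac{1}{2 + 219} \left(10 - 1971\right)}{43789} = \frac{3 \left(10 - 1971\right)}{2 \cdot 221} \cdot \frac{1}{43789} = \frac{3}{2} \cdot \frac{1}{221} \left(-1961\right) \frac{1}{43789} = \left(- \frac{5883}{442}\right) \frac{1}{43789} = - \frac{5883}{19354738}$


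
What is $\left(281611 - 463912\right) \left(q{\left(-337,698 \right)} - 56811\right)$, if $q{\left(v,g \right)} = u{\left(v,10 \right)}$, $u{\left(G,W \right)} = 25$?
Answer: $10352144586$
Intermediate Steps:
$q{\left(v,g \right)} = 25$
$\left(281611 - 463912\right) \left(q{\left(-337,698 \right)} - 56811\right) = \left(281611 - 463912\right) \left(25 - 56811\right) = \left(-182301\right) \left(-56786\right) = 10352144586$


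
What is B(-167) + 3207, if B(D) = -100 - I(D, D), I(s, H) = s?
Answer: 3274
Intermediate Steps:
B(D) = -100 - D
B(-167) + 3207 = (-100 - 1*(-167)) + 3207 = (-100 + 167) + 3207 = 67 + 3207 = 3274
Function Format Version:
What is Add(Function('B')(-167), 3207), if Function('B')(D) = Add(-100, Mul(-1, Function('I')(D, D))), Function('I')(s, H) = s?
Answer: 3274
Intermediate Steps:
Function('B')(D) = Add(-100, Mul(-1, D))
Add(Function('B')(-167), 3207) = Add(Add(-100, Mul(-1, -167)), 3207) = Add(Add(-100, 167), 3207) = Add(67, 3207) = 3274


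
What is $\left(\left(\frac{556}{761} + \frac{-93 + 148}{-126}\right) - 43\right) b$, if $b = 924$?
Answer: $- \frac{90087734}{2283} \approx -39460.0$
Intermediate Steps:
$\left(\left(\frac{556}{761} + \frac{-93 + 148}{-126}\right) - 43\right) b = \left(\left(\frac{556}{761} + \frac{-93 + 148}{-126}\right) - 43\right) 924 = \left(\left(556 \cdot \frac{1}{761} + 55 \left(- \frac{1}{126}\right)\right) - 43\right) 924 = \left(\left(\frac{556}{761} - \frac{55}{126}\right) - 43\right) 924 = \left(\frac{28201}{95886} - 43\right) 924 = \left(- \frac{4094897}{95886}\right) 924 = - \frac{90087734}{2283}$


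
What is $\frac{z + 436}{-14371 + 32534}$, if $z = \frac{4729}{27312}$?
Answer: $\frac{11912761}{496067856} \approx 0.024014$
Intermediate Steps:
$z = \frac{4729}{27312}$ ($z = 4729 \cdot \frac{1}{27312} = \frac{4729}{27312} \approx 0.17315$)
$\frac{z + 436}{-14371 + 32534} = \frac{\frac{4729}{27312} + 436}{-14371 + 32534} = \frac{11912761}{27312 \cdot 18163} = \frac{11912761}{27312} \cdot \frac{1}{18163} = \frac{11912761}{496067856}$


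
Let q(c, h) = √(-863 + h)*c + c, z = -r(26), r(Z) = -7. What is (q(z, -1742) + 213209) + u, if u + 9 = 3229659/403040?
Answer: 85934178939/403040 + 7*I*√2605 ≈ 2.1322e+5 + 357.27*I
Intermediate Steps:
u = -397701/403040 (u = -9 + 3229659/403040 = -397701/403040 ≈ -0.98675)
z = 7 (z = -1*(-7) = 7)
q(c, h) = c + c*√(-863 + h) (q(c, h) = c*√(-863 + h) + c = c + c*√(-863 + h))
(q(z, -1742) + 213209) + u = (7*(1 + √(-863 - 1742)) + 213209) - 397701/403040 = (7*(1 + √(-2605)) + 213209) - 397701/403040 = (7*(1 + I*√2605) + 213209) - 397701/403040 = ((7 + 7*I*√2605) + 213209) - 397701/403040 = (213216 + 7*I*√2605) - 397701/403040 = 85934178939/403040 + 7*I*√2605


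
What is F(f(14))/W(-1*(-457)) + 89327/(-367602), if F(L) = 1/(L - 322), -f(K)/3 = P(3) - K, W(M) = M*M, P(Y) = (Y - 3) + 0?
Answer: -2611819831021/10748263413720 ≈ -0.24300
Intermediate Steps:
P(Y) = -3 + Y (P(Y) = (-3 + Y) + 0 = -3 + Y)
W(M) = M²
f(K) = 3*K (f(K) = -3*((-3 + 3) - K) = -3*(0 - K) = -(-3)*K = 3*K)
F(L) = 1/(-322 + L)
F(f(14))/W(-1*(-457)) + 89327/(-367602) = 1/((-322 + 3*14)*((-1*(-457))²)) + 89327/(-367602) = 1/((-322 + 42)*(457²)) + 89327*(-1/367602) = 1/(-280*208849) - 89327/367602 = -1/280*1/208849 - 89327/367602 = -1/58477720 - 89327/367602 = -2611819831021/10748263413720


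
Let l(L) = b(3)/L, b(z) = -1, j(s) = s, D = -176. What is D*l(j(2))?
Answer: 88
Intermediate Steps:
l(L) = -1/L
D*l(j(2)) = -(-176)/2 = -176*(-1/2) = 88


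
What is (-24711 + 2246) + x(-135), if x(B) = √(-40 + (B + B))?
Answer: -22465 + I*√310 ≈ -22465.0 + 17.607*I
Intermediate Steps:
x(B) = √(-40 + 2*B)
(-24711 + 2246) + x(-135) = (-24711 + 2246) + √(-40 + 2*(-135)) = -22465 + √(-40 - 270) = -22465 + √(-310) = -22465 + I*√310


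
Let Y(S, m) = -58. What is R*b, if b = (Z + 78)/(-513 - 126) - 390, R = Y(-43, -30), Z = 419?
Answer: 203986/9 ≈ 22665.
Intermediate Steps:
R = -58
b = -3517/9 (b = (419 + 78)/(-513 - 126) - 390 = 497/(-639) - 390 = 497*(-1/639) - 390 = -7/9 - 390 = -3517/9 ≈ -390.78)
R*b = -58*(-3517/9) = 203986/9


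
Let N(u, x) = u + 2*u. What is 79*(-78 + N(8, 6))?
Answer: -4266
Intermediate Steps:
N(u, x) = 3*u
79*(-78 + N(8, 6)) = 79*(-78 + 3*8) = 79*(-78 + 24) = 79*(-54) = -4266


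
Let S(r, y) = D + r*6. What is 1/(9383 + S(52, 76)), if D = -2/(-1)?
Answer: 1/9697 ≈ 0.00010312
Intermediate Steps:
D = 2 (D = -2*(-1) = 2)
S(r, y) = 2 + 6*r (S(r, y) = 2 + r*6 = 2 + 6*r)
1/(9383 + S(52, 76)) = 1/(9383 + (2 + 6*52)) = 1/(9383 + (2 + 312)) = 1/(9383 + 314) = 1/9697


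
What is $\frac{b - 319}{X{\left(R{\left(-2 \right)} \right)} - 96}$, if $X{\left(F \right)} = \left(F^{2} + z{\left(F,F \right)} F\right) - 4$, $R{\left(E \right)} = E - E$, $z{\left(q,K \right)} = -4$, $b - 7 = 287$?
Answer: $\frac{1}{4} \approx 0.25$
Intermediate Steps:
$b = 294$ ($b = 7 + 287 = 294$)
$R{\left(E \right)} = 0$
$X{\left(F \right)} = -4 + F^{2} - 4 F$ ($X{\left(F \right)} = \left(F^{2} - 4 F\right) - 4 = -4 + F^{2} - 4 F$)
$\frac{b - 319}{X{\left(R{\left(-2 \right)} \right)} - 96} = \frac{294 - 319}{\left(-4 + 0^{2} - 0\right) - 96} = \frac{294 - 319}{\left(-4 + 0 + 0\right) - 96} = - \frac{25}{-4 - 96} = - \frac{25}{-100} = \left(-25\right) \left(- \frac{1}{100}\right) = \frac{1}{4}$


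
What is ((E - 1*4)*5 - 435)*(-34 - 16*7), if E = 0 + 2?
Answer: 64970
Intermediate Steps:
E = 2
((E - 1*4)*5 - 435)*(-34 - 16*7) = ((2 - 1*4)*5 - 435)*(-34 - 16*7) = ((2 - 4)*5 - 435)*(-34 - 112) = (-2*5 - 435)*(-146) = (-10 - 435)*(-146) = -445*(-146) = 64970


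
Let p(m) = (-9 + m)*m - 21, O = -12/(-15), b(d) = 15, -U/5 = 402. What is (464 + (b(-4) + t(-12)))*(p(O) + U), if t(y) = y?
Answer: -23788513/25 ≈ -9.5154e+5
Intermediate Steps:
U = -2010 (U = -5*402 = -2010)
O = 4/5 (O = -12*(-1/15) = 4/5 ≈ 0.80000)
p(m) = -21 + m*(-9 + m) (p(m) = m*(-9 + m) - 21 = -21 + m*(-9 + m))
(464 + (b(-4) + t(-12)))*(p(O) + U) = (464 + (15 - 12))*((-21 + (4/5)**2 - 9*4/5) - 2010) = (464 + 3)*((-21 + 16/25 - 36/5) - 2010) = 467*(-689/25 - 2010) = 467*(-50939/25) = -23788513/25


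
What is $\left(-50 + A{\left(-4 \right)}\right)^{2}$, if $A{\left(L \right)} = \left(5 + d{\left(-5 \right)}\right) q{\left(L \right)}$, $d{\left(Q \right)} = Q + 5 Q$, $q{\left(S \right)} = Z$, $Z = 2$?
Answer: $10000$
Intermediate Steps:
$q{\left(S \right)} = 2$
$d{\left(Q \right)} = 6 Q$
$A{\left(L \right)} = -50$ ($A{\left(L \right)} = \left(5 + 6 \left(-5\right)\right) 2 = \left(5 - 30\right) 2 = \left(-25\right) 2 = -50$)
$\left(-50 + A{\left(-4 \right)}\right)^{2} = \left(-50 - 50\right)^{2} = \left(-100\right)^{2} = 10000$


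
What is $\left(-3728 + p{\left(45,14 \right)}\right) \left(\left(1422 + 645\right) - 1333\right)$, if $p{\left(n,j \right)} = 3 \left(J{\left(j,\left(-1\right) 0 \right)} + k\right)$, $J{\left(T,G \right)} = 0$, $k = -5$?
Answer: $-2747362$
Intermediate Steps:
$p{\left(n,j \right)} = -15$ ($p{\left(n,j \right)} = 3 \left(0 - 5\right) = 3 \left(-5\right) = -15$)
$\left(-3728 + p{\left(45,14 \right)}\right) \left(\left(1422 + 645\right) - 1333\right) = \left(-3728 - 15\right) \left(\left(1422 + 645\right) - 1333\right) = - 3743 \left(2067 - 1333\right) = \left(-3743\right) 734 = -2747362$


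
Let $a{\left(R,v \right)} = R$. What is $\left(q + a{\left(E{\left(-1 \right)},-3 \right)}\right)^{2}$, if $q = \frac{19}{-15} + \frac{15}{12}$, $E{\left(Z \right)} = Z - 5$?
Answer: $\frac{130321}{3600} \approx 36.2$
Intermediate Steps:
$E{\left(Z \right)} = -5 + Z$
$q = - \frac{1}{60}$ ($q = 19 \left(- \frac{1}{15}\right) + 15 \cdot \frac{1}{12} = - \frac{19}{15} + \frac{5}{4} = - \frac{1}{60} \approx -0.016667$)
$\left(q + a{\left(E{\left(-1 \right)},-3 \right)}\right)^{2} = \left(- \frac{1}{60} - 6\right)^{2} = \left(- \frac{361}{60}\right)^{2} = \frac{130321}{3600}$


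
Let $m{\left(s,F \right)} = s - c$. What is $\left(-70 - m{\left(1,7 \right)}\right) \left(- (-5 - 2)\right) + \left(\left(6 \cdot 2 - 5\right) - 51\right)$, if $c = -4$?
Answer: $-569$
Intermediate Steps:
$m{\left(s,F \right)} = 4 + s$ ($m{\left(s,F \right)} = s - -4 = s + 4 = 4 + s$)
$\left(-70 - m{\left(1,7 \right)}\right) \left(- (-5 - 2)\right) + \left(\left(6 \cdot 2 - 5\right) - 51\right) = \left(-70 - \left(4 + 1\right)\right) \left(- (-5 - 2)\right) + \left(\left(6 \cdot 2 - 5\right) - 51\right) = \left(-70 - 5\right) \left(\left(-1\right) \left(-7\right)\right) + \left(\left(12 - 5\right) - 51\right) = \left(-70 - 5\right) 7 + \left(7 - 51\right) = \left(-75\right) 7 - 44 = -525 - 44 = -569$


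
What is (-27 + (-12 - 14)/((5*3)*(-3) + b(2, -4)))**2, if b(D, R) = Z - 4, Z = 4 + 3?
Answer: 306916/441 ≈ 695.96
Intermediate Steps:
Z = 7
b(D, R) = 3 (b(D, R) = 7 - 4 = 3)
(-27 + (-12 - 14)/((5*3)*(-3) + b(2, -4)))**2 = (-27 + (-12 - 14)/((5*3)*(-3) + 3))**2 = (-27 - 26/(15*(-3) + 3))**2 = (-27 - 26/(-45 + 3))**2 = (-27 - 26/(-42))**2 = (-27 - 26*(-1/42))**2 = (-27 + 13/21)**2 = (-554/21)**2 = 306916/441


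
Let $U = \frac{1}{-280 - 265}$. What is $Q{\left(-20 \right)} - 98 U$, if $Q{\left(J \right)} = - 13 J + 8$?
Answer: $\frac{146158}{545} \approx 268.18$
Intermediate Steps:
$U = - \frac{1}{545}$ ($U = \frac{1}{-545} = - \frac{1}{545} \approx -0.0018349$)
$Q{\left(J \right)} = 8 - 13 J$
$Q{\left(-20 \right)} - 98 U = \left(8 - -260\right) - - \frac{98}{545} = \left(8 + 260\right) + \frac{98}{545} = 268 + \frac{98}{545} = \frac{146158}{545}$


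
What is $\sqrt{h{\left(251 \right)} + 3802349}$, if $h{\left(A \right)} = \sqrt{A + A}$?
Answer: $\sqrt{3802349 + \sqrt{502}} \approx 1950.0$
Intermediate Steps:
$h{\left(A \right)} = \sqrt{2} \sqrt{A}$ ($h{\left(A \right)} = \sqrt{2 A} = \sqrt{2} \sqrt{A}$)
$\sqrt{h{\left(251 \right)} + 3802349} = \sqrt{\sqrt{2} \sqrt{251} + 3802349} = \sqrt{\sqrt{502} + 3802349} = \sqrt{3802349 + \sqrt{502}}$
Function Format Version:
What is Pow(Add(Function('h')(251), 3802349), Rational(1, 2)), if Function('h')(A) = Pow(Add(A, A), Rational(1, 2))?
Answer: Pow(Add(3802349, Pow(502, Rational(1, 2))), Rational(1, 2)) ≈ 1950.0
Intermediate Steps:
Function('h')(A) = Mul(Pow(2, Rational(1, 2)), Pow(A, Rational(1, 2))) (Function('h')(A) = Pow(Mul(2, A), Rational(1, 2)) = Mul(Pow(2, Rational(1, 2)), Pow(A, Rational(1, 2))))
Pow(Add(Function('h')(251), 3802349), Rational(1, 2)) = Pow(Add(Mul(Pow(2, Rational(1, 2)), Pow(251, Rational(1, 2))), 3802349), Rational(1, 2)) = Pow(Add(Pow(502, Rational(1, 2)), 3802349), Rational(1, 2)) = Pow(Add(3802349, Pow(502, Rational(1, 2))), Rational(1, 2))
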